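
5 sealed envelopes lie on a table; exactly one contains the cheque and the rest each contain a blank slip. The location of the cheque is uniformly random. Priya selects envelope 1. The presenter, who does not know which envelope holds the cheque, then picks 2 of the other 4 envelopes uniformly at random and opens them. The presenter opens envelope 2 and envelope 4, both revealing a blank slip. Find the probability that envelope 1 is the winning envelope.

Because the presenter chose which envelopes to open without knowing where the cheque is, the choice is independent of the prize location. Learning that none of the 2 opened envelopes holds the cheque simply rules out those 2 locations and leaves the remaining 3 envelopes still equally likely by symmetry.
So P(the cheque in envelope 1) = 1/3.

1/3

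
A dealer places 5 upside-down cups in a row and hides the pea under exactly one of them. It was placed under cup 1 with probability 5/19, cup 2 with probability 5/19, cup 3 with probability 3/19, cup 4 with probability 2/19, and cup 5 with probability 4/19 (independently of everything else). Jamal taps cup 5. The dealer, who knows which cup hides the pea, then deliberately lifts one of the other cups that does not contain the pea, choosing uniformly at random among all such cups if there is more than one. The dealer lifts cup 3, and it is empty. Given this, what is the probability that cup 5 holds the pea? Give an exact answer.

Condition on the true location of the pea.
If it is under either of cups 1 and 2 (prior 5/19 each): the dealer has 3 equally likely choices, so probability 1/3; weight (5/19)·(1/3) = 5/57 each.
If it is under cup 3 (prior 3/19): the dealer opened cup 3, so this case is ruled out; weight (3/19)·0 = 0.
If it is under cup 4 (prior 2/19): the dealer has 3 equally likely choices, so probability 1/3; weight (2/19)·(1/3) = 2/57.
If it is under cup 5 (prior 4/19): the dealer has 4 equally likely choices, so probability 1/4; weight (4/19)·(1/4) = 1/19.
The weights sum to 5/19.
So P(the pea under cup 5 | the dealer opened cup 3) = (1/19) / (5/19) = 1/5.

1/5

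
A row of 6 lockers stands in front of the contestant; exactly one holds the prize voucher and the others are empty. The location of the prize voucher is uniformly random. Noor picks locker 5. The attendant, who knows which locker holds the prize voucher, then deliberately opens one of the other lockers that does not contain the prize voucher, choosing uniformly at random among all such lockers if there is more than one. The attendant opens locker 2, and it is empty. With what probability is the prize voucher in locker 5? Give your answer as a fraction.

1/6

Condition on the true location of the prize voucher.
If it is in any of lockers 1, 3, 4, and 6 (prior 1/6 each): the attendant has 4 equally likely choices, so probability 1/4; weight (1/6)·(1/4) = 1/24 each.
If it is in locker 2 (prior 1/6): the attendant opened locker 2, so this case is ruled out; weight (1/6)·0 = 0.
If it is in locker 5 (prior 1/6): the attendant has 5 equally likely choices, so probability 1/5; weight (1/6)·(1/5) = 1/30.
The weights sum to 1/5.
So P(the prize voucher in locker 5 | the attendant opened locker 2) = (1/30) / (1/5) = 1/6.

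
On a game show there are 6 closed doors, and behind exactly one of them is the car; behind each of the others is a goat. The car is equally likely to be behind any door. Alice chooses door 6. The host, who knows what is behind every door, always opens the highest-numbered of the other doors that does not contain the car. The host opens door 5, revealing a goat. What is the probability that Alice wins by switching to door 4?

1/5

Consider each possible location of the car in turn.
If it is behind any of doors 1, 2, 3, 4, and 6 (prior 1/6 each): door 5 is the highest-numbered option available, probability 1; weight (1/6)·1 = 1/6 each.
If it is behind door 5 (prior 1/6): the host opened door 5, so this case is ruled out; weight (1/6)·0 = 0.
The weights sum to 5/6.
So P(the car behind door 4 | the host opened door 5) = (1/6) / (5/6) = 1/5.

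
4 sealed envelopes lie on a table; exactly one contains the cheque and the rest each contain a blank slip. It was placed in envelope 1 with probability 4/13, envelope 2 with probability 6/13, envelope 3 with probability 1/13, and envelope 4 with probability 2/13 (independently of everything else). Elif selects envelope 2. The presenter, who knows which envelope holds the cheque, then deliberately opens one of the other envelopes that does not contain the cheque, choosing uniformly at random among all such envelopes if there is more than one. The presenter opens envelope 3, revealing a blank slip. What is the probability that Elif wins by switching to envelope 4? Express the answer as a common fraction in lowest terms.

1/5

Condition on the true location of the cheque.
If it is in envelope 1 (prior 4/13): the presenter has 2 equally likely choices, so probability 1/2; weight (4/13)·(1/2) = 2/13.
If it is in envelope 2 (prior 6/13): the presenter has 3 equally likely choices, so probability 1/3; weight (6/13)·(1/3) = 2/13.
If it is in envelope 3 (prior 1/13): the presenter opened envelope 3, so this case is ruled out; weight (1/13)·0 = 0.
If it is in envelope 4 (prior 2/13): the presenter has 2 equally likely choices, so probability 1/2; weight (2/13)·(1/2) = 1/13.
The weights sum to 5/13.
So P(the cheque in envelope 4 | the presenter opened envelope 3) = (1/13) / (5/13) = 1/5.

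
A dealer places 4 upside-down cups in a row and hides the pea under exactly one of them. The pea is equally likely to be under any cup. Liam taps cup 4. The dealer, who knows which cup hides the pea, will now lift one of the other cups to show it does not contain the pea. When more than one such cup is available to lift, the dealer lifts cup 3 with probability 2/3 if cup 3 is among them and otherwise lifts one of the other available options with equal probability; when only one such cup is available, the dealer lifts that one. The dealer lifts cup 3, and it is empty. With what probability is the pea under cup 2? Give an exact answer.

1/3

Consider each possible location of the pea in turn.
If it is under any of cups 1, 2, and 4 (prior 1/4 each): cup 3 is available, opened with probability 2/3; weight (1/4)·(2/3) = 1/6 each.
If it is under cup 3 (prior 1/4): the dealer opened cup 3, so this case is ruled out; weight (1/4)·0 = 0.
The weights sum to 1/2.
So P(the pea under cup 2 | the dealer opened cup 3) = (1/6) / (1/2) = 1/3.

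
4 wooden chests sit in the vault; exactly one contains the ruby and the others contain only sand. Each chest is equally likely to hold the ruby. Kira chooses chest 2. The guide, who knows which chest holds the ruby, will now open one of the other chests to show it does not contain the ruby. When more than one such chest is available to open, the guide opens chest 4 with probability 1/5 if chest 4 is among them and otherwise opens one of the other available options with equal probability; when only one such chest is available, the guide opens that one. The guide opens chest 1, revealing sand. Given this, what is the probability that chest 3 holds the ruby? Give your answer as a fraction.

8/17

Consider each possible location of the ruby in turn.
If it is in chest 1 (prior 1/4): the guide opened chest 1, so this case is ruled out; weight (1/4)·0 = 0.
If it is in chest 2 (prior 1/4): chest 4 is available but not opened; chest 1 gets probability (1 − 1/5)/2 = 2/5; weight (1/4)·(2/5) = 1/10.
If it is in chest 3 (prior 1/4): chest 4 is available but not opened, probability 4/5; weight (1/4)·(4/5) = 1/5.
If it is in chest 4 (prior 1/4): chest 4 holds the prize so is unavailable; the guide chooses uniformly among the 2 others, probability 1/2; weight (1/4)·(1/2) = 1/8.
The weights sum to 17/40.
So P(the ruby in chest 3 | the guide opened chest 1) = (1/5) / (17/40) = 8/17.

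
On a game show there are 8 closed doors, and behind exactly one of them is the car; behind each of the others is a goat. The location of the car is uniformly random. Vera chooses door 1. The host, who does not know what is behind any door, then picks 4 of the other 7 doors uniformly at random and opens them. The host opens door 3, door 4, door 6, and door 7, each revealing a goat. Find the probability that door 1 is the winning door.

Because the host chose which doors to open without knowing where the car is, the choice is independent of the prize location. Learning that none of the 4 opened doors holds the car simply rules out those 4 locations and leaves the remaining 4 doors still equally likely by symmetry.
So P(the car behind door 1) = 1/4.

1/4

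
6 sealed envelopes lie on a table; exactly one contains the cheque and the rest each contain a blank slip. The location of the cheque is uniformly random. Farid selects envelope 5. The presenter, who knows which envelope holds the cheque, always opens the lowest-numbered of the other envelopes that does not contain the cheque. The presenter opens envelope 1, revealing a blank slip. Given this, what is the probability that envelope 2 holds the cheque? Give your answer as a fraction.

1/5

Apply Bayes' rule, conditioning on where the cheque actually is.
If it is in envelope 1 (prior 1/6): the presenter opened envelope 1, so this case is ruled out; weight (1/6)·0 = 0.
If it is in any of envelopes 2, 3, 4, 5, and 6 (prior 1/6 each): envelope 1 is the lowest-numbered option available, probability 1; weight (1/6)·1 = 1/6 each.
The weights sum to 5/6.
So P(the cheque in envelope 2 | the presenter opened envelope 1) = (1/6) / (5/6) = 1/5.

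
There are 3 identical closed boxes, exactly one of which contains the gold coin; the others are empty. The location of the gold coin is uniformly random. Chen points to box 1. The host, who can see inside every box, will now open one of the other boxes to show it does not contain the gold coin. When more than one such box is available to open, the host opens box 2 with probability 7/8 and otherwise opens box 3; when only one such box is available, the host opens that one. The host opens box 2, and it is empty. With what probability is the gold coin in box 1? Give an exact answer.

Condition on the true location of the gold coin.
If it is in box 1 (prior 1/3): box 2 is available, opened with probability 7/8; weight (1/3)·(7/8) = 7/24.
If it is in box 2 (prior 1/3): the host opened box 2, so this case is ruled out; weight (1/3)·0 = 0.
If it is in box 3 (prior 1/3): only box 2 is available, probability 1; weight (1/3)·1 = 1/3.
The weights sum to 5/8.
So P(the gold coin in box 1 | the host opened box 2) = (7/24) / (5/8) = 7/15.

7/15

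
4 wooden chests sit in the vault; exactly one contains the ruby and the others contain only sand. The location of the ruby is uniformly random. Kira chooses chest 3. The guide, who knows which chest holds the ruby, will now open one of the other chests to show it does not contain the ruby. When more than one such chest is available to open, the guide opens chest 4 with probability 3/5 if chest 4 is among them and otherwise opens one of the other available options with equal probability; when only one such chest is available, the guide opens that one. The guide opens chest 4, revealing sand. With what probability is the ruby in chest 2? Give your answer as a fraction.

1/3

Apply Bayes' rule, conditioning on where the ruby actually is.
If it is in any of chests 1, 2, and 3 (prior 1/4 each): chest 4 is available, opened with probability 3/5; weight (1/4)·(3/5) = 3/20 each.
If it is in chest 4 (prior 1/4): the guide opened chest 4, so this case is ruled out; weight (1/4)·0 = 0.
The weights sum to 9/20.
So P(the ruby in chest 2 | the guide opened chest 4) = (3/20) / (9/20) = 1/3.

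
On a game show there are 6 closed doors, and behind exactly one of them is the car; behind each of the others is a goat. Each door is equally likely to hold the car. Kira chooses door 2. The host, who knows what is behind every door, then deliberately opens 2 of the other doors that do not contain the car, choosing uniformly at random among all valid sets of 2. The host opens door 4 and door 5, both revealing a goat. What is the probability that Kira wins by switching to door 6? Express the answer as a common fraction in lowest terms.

5/18

Condition on the true location of the car.
If it is behind any of doors 1, 3, and 6 (prior 1/6 each): the host has 6 equally likely choices, so probability 1/6; weight (1/6)·(1/6) = 1/36 each.
If it is behind door 2 (prior 1/6): the host has 10 equally likely choices, so probability 1/10; weight (1/6)·(1/10) = 1/60.
If it is behind either of doors 4 and 5 (prior 1/6 each): that door was opened and seen not to hold the prize — ruled out; weight (1/6)·0 = 0 each.
The weights sum to 1/10.
So P(the car behind door 6 | the host opened door 4 and door 5) = (1/36) / (1/10) = 5/18.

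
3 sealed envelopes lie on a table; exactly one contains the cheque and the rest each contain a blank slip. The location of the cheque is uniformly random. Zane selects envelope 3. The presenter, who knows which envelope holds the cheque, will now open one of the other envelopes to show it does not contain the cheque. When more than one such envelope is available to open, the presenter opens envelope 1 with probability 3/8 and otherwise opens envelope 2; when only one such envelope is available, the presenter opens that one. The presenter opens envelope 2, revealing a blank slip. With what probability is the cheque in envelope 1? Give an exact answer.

Apply Bayes' rule, conditioning on where the cheque actually is.
If it is in envelope 1 (prior 1/3): only envelope 2 is available, probability 1; weight (1/3)·1 = 1/3.
If it is in envelope 2 (prior 1/3): the presenter opened envelope 2, so this case is ruled out; weight (1/3)·0 = 0.
If it is in envelope 3 (prior 1/3): envelope 1 is available but not opened, probability 5/8; weight (1/3)·(5/8) = 5/24.
The weights sum to 13/24.
So P(the cheque in envelope 1 | the presenter opened envelope 2) = (1/3) / (13/24) = 8/13.

8/13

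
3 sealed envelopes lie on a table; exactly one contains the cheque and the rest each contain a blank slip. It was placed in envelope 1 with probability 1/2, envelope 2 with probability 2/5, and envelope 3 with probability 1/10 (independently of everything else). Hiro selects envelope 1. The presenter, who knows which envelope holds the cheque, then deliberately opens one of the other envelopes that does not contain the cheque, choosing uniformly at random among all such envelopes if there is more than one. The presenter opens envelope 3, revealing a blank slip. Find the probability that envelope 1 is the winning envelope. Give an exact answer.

Condition on the true location of the cheque.
If it is in envelope 1 (prior 1/2): the presenter has 2 equally likely choices, so probability 1/2; weight (1/2)·(1/2) = 1/4.
If it is in envelope 2 (prior 2/5): the presenter has no choice, probability 1; weight (2/5)·1 = 2/5.
If it is in envelope 3 (prior 1/10): the presenter opened envelope 3, so this case is ruled out; weight (1/10)·0 = 0.
The weights sum to 13/20.
So P(the cheque in envelope 1 | the presenter opened envelope 3) = (1/4) / (13/20) = 5/13.

5/13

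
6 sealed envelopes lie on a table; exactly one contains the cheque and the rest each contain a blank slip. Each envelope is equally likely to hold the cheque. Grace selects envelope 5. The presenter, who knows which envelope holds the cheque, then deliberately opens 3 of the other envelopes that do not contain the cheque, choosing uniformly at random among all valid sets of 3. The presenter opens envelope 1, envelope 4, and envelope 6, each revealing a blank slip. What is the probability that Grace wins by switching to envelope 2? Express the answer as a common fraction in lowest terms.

5/12

Consider each possible location of the cheque in turn.
If it is in any of envelopes 1, 4, and 6 (prior 1/6 each): that envelope was opened and seen not to hold the prize — ruled out; weight (1/6)·0 = 0 each.
If it is in either of envelopes 2 and 3 (prior 1/6 each): the presenter has 4 equally likely choices, so probability 1/4; weight (1/6)·(1/4) = 1/24 each.
If it is in envelope 5 (prior 1/6): the presenter has 10 equally likely choices, so probability 1/10; weight (1/6)·(1/10) = 1/60.
The weights sum to 1/10.
So P(the cheque in envelope 2 | the presenter opened envelope 1, envelope 4, and envelope 6) = (1/24) / (1/10) = 5/12.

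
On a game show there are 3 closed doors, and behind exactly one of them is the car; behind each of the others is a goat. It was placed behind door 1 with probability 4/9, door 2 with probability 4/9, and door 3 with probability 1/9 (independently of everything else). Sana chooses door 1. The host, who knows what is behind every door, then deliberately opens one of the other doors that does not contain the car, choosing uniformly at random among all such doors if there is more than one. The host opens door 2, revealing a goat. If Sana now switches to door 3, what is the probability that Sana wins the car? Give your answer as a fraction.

Consider each possible location of the car in turn.
If it is behind door 1 (prior 4/9): the host has 2 equally likely choices, so probability 1/2; weight (4/9)·(1/2) = 2/9.
If it is behind door 2 (prior 4/9): the host opened door 2, so this case is ruled out; weight (4/9)·0 = 0.
If it is behind door 3 (prior 1/9): the host has no choice, probability 1; weight (1/9)·1 = 1/9.
The weights sum to 1/3.
So P(the car behind door 3 | the host opened door 2) = (1/9) / (1/3) = 1/3.

1/3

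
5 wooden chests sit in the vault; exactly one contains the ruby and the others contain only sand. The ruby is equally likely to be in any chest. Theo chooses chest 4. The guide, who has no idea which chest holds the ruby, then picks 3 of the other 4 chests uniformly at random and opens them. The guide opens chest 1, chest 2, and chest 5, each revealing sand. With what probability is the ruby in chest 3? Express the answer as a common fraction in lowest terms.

Apply Bayes' rule, conditioning on where the ruby actually is.
If it is in any of chests 1, 2, and 5 (prior 1/5 each): that chest was opened and seen not to hold the prize — ruled out; weight (1/5)·0 = 0 each.
If it is in either of chests 3 and 4 (prior 1/5 each): the guide picks exactly this set with probability 1/4 regardless, and none is the prize; weight (1/5)·(1/4) = 1/20 each.
The weights sum to 1/10.
So P(the ruby in chest 3 | the guide opened chest 1, chest 2, and chest 5) = (1/20) / (1/10) = 1/2.

1/2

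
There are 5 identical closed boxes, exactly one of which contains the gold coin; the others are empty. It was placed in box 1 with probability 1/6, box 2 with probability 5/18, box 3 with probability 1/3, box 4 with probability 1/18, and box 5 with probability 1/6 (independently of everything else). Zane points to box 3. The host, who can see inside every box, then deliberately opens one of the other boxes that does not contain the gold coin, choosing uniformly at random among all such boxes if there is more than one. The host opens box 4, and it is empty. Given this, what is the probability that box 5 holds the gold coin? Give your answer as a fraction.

Condition on the true location of the gold coin.
If it is in either of boxes 1 and 5 (prior 1/6 each): the host has 3 equally likely choices, so probability 1/3; weight (1/6)·(1/3) = 1/18 each.
If it is in box 2 (prior 5/18): the host has 3 equally likely choices, so probability 1/3; weight (5/18)·(1/3) = 5/54.
If it is in box 3 (prior 1/3): the host has 4 equally likely choices, so probability 1/4; weight (1/3)·(1/4) = 1/12.
If it is in box 4 (prior 1/18): the host opened box 4, so this case is ruled out; weight (1/18)·0 = 0.
The weights sum to 31/108.
So P(the gold coin in box 5 | the host opened box 4) = (1/18) / (31/108) = 6/31.

6/31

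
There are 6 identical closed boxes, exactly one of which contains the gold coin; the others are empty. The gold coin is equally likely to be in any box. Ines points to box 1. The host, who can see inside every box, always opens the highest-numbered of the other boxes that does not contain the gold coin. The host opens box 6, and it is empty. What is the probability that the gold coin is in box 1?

Apply Bayes' rule, conditioning on where the gold coin actually is.
If it is in any of boxes 1, 2, 3, 4, and 5 (prior 1/6 each): box 6 is the highest-numbered option available, probability 1; weight (1/6)·1 = 1/6 each.
If it is in box 6 (prior 1/6): the host opened box 6, so this case is ruled out; weight (1/6)·0 = 0.
The weights sum to 5/6.
So P(the gold coin in box 1 | the host opened box 6) = (1/6) / (5/6) = 1/5.

1/5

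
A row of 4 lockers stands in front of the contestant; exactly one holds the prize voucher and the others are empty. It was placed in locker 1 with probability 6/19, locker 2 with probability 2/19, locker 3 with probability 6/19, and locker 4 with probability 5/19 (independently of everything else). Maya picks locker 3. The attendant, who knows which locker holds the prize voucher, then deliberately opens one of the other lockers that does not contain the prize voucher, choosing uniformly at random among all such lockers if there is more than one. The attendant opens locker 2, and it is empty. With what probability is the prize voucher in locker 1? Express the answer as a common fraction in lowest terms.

2/5

Consider each possible location of the prize voucher in turn.
If it is in locker 1 (prior 6/19): the attendant has 2 equally likely choices, so probability 1/2; weight (6/19)·(1/2) = 3/19.
If it is in locker 2 (prior 2/19): the attendant opened locker 2, so this case is ruled out; weight (2/19)·0 = 0.
If it is in locker 3 (prior 6/19): the attendant has 3 equally likely choices, so probability 1/3; weight (6/19)·(1/3) = 2/19.
If it is in locker 4 (prior 5/19): the attendant has 2 equally likely choices, so probability 1/2; weight (5/19)·(1/2) = 5/38.
The weights sum to 15/38.
So P(the prize voucher in locker 1 | the attendant opened locker 2) = (3/19) / (15/38) = 2/5.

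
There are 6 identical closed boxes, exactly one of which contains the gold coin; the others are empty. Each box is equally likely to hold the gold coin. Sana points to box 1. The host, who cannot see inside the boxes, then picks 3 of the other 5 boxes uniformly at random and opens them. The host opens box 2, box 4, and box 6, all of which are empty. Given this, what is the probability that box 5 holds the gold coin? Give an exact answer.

1/3

Condition on the true location of the gold coin.
If it is in any of boxes 1, 3, and 5 (prior 1/6 each): the host picks exactly this set with probability 1/10 regardless, and none is the prize; weight (1/6)·(1/10) = 1/60 each.
If it is in any of boxes 2, 4, and 6 (prior 1/6 each): that box was opened and seen not to hold the prize — ruled out; weight (1/6)·0 = 0 each.
The weights sum to 1/20.
So P(the gold coin in box 5 | the host opened box 2, box 4, and box 6) = (1/60) / (1/20) = 1/3.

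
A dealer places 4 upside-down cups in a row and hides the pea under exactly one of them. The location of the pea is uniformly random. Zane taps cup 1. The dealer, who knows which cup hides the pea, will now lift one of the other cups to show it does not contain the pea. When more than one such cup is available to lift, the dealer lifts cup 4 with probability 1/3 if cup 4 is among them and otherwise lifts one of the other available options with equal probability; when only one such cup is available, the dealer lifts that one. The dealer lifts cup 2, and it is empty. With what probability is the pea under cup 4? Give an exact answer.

1/3

Apply Bayes' rule, conditioning on where the pea actually is.
If it is under cup 1 (prior 1/4): cup 4 is available but not opened; cup 2 gets probability (1 − 1/3)/2 = 1/3; weight (1/4)·(1/3) = 1/12.
If it is under cup 2 (prior 1/4): the dealer opened cup 2, so this case is ruled out; weight (1/4)·0 = 0.
If it is under cup 3 (prior 1/4): cup 4 is available but not opened, probability 2/3; weight (1/4)·(2/3) = 1/6.
If it is under cup 4 (prior 1/4): cup 4 holds the prize so is unavailable; the dealer chooses uniformly among the 2 others, probability 1/2; weight (1/4)·(1/2) = 1/8.
The weights sum to 3/8.
So P(the pea under cup 4 | the dealer opened cup 2) = (1/8) / (3/8) = 1/3.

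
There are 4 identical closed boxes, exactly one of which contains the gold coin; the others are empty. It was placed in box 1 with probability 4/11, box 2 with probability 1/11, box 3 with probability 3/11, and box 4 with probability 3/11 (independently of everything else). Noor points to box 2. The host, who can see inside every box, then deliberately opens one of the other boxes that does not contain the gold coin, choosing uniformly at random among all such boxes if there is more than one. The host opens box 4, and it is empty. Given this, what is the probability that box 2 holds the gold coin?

Apply Bayes' rule, conditioning on where the gold coin actually is.
If it is in box 1 (prior 4/11): the host has 2 equally likely choices, so probability 1/2; weight (4/11)·(1/2) = 2/11.
If it is in box 2 (prior 1/11): the host has 3 equally likely choices, so probability 1/3; weight (1/11)·(1/3) = 1/33.
If it is in box 3 (prior 3/11): the host has 2 equally likely choices, so probability 1/2; weight (3/11)·(1/2) = 3/22.
If it is in box 4 (prior 3/11): the host opened box 4, so this case is ruled out; weight (3/11)·0 = 0.
The weights sum to 23/66.
So P(the gold coin in box 2 | the host opened box 4) = (1/33) / (23/66) = 2/23.

2/23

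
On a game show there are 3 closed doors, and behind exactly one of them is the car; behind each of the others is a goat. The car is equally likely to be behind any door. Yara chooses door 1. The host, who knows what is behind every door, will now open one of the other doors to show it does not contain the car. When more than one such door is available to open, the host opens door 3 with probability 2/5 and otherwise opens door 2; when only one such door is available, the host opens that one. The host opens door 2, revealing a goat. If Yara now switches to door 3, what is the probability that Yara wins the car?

Apply Bayes' rule, conditioning on where the car actually is.
If it is behind door 1 (prior 1/3): door 3 is available but not opened, probability 3/5; weight (1/3)·(3/5) = 1/5.
If it is behind door 2 (prior 1/3): the host opened door 2, so this case is ruled out; weight (1/3)·0 = 0.
If it is behind door 3 (prior 1/3): only door 2 is available, probability 1; weight (1/3)·1 = 1/3.
The weights sum to 8/15.
So P(the car behind door 3 | the host opened door 2) = (1/3) / (8/15) = 5/8.

5/8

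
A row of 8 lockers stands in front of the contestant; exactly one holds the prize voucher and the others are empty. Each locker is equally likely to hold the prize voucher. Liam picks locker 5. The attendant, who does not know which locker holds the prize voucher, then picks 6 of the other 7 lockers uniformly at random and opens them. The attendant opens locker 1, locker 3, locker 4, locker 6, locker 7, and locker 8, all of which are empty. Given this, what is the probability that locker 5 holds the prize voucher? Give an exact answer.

Because the attendant chose which lockers to open without knowing where the prize voucher is, the choice is independent of the prize location. Learning that none of the 6 opened lockers holds the prize voucher simply rules out those 6 locations and leaves the remaining 2 lockers still equally likely by symmetry.
So P(the prize voucher in locker 5) = 1/2.

1/2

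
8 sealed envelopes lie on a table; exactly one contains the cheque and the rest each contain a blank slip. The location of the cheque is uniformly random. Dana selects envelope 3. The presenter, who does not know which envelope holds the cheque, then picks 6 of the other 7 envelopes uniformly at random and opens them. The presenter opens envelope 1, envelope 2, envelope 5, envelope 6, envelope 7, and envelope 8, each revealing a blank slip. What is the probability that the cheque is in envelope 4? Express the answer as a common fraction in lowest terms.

Because the presenter chose which envelopes to open without knowing where the cheque is, the choice is independent of the prize location. Learning that none of the 6 opened envelopes holds the cheque simply rules out those 6 locations and leaves the remaining 2 envelopes still equally likely by symmetry.
So P(the cheque in envelope 4) = 1/2.

1/2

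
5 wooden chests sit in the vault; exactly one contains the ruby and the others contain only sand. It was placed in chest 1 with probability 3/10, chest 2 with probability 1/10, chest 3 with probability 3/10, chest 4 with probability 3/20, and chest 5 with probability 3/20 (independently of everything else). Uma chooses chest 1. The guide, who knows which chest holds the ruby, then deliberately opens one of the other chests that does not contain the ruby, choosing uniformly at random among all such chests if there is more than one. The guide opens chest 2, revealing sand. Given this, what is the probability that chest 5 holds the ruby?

Apply Bayes' rule, conditioning on where the ruby actually is.
If it is in chest 1 (prior 3/10): the guide has 4 equally likely choices, so probability 1/4; weight (3/10)·(1/4) = 3/40.
If it is in chest 2 (prior 1/10): the guide opened chest 2, so this case is ruled out; weight (1/10)·0 = 0.
If it is in chest 3 (prior 3/10): the guide has 3 equally likely choices, so probability 1/3; weight (3/10)·(1/3) = 1/10.
If it is in either of chests 4 and 5 (prior 3/20 each): the guide has 3 equally likely choices, so probability 1/3; weight (3/20)·(1/3) = 1/20 each.
The weights sum to 11/40.
So P(the ruby in chest 5 | the guide opened chest 2) = (1/20) / (11/40) = 2/11.

2/11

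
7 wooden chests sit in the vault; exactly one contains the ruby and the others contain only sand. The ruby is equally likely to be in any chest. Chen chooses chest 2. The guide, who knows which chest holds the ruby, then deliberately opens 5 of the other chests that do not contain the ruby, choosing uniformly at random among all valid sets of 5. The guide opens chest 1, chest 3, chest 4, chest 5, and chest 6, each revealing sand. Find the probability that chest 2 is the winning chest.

Condition on the true location of the ruby.
If it is in any of chests 1, 3, 4, 5, and 6 (prior 1/7 each): that chest was opened and seen not to hold the prize — ruled out; weight (1/7)·0 = 0 each.
If it is in chest 2 (prior 1/7): the guide has 6 equally likely choices, so probability 1/6; weight (1/7)·(1/6) = 1/42.
If it is in chest 7 (prior 1/7): the guide has no choice, probability 1; weight (1/7)·1 = 1/7.
The weights sum to 1/6.
So P(the ruby in chest 2 | the guide opened chest 1, chest 3, chest 4, chest 5, and chest 6) = (1/42) / (1/6) = 1/7.

1/7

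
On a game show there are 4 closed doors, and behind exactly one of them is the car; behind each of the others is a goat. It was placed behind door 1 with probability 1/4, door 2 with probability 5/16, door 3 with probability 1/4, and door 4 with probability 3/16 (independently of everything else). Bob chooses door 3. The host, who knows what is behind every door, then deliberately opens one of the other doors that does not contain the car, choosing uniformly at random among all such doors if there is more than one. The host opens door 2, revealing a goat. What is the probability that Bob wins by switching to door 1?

Condition on the true location of the car.
If it is behind door 1 (prior 1/4): the host has 2 equally likely choices, so probability 1/2; weight (1/4)·(1/2) = 1/8.
If it is behind door 2 (prior 5/16): the host opened door 2, so this case is ruled out; weight (5/16)·0 = 0.
If it is behind door 3 (prior 1/4): the host has 3 equally likely choices, so probability 1/3; weight (1/4)·(1/3) = 1/12.
If it is behind door 4 (prior 3/16): the host has 2 equally likely choices, so probability 1/2; weight (3/16)·(1/2) = 3/32.
The weights sum to 29/96.
So P(the car behind door 1 | the host opened door 2) = (1/8) / (29/96) = 12/29.

12/29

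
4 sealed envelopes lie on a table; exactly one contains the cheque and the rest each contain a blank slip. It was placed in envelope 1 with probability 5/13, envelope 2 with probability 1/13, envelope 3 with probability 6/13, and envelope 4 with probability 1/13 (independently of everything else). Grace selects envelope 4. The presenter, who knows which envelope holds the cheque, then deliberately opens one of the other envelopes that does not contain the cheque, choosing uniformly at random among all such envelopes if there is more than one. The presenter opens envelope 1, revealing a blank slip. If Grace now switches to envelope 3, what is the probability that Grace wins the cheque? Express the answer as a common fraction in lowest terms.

18/23

Apply Bayes' rule, conditioning on where the cheque actually is.
If it is in envelope 1 (prior 5/13): the presenter opened envelope 1, so this case is ruled out; weight (5/13)·0 = 0.
If it is in envelope 2 (prior 1/13): the presenter has 2 equally likely choices, so probability 1/2; weight (1/13)·(1/2) = 1/26.
If it is in envelope 3 (prior 6/13): the presenter has 2 equally likely choices, so probability 1/2; weight (6/13)·(1/2) = 3/13.
If it is in envelope 4 (prior 1/13): the presenter has 3 equally likely choices, so probability 1/3; weight (1/13)·(1/3) = 1/39.
The weights sum to 23/78.
So P(the cheque in envelope 3 | the presenter opened envelope 1) = (3/13) / (23/78) = 18/23.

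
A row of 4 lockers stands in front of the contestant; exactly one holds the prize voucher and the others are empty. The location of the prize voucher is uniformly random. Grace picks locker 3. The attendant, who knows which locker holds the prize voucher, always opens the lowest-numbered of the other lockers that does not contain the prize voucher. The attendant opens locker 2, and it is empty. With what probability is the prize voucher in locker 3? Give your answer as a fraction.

Condition on the true location of the prize voucher.
If it is in locker 1 (prior 1/4): locker 2 is the lowest-numbered option available, probability 1; weight (1/4)·1 = 1/4.
If it is in locker 2 (prior 1/4): the attendant opened locker 2, so this case is ruled out; weight (1/4)·0 = 0.
If it is in either of lockers 3 and 4 (prior 1/4 each): the attendant would have opened locker 1 instead, probability 0; weight (1/4)·0 = 0 each.
The weights sum to 1/4.
So P(the prize voucher in locker 3 | the attendant opened locker 2) = 0 / (1/4) = 0.

0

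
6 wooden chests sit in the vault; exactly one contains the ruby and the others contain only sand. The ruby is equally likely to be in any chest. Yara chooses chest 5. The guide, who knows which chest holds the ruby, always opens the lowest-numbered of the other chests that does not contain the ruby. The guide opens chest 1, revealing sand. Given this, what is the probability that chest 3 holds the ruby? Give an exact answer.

Consider each possible location of the ruby in turn.
If it is in chest 1 (prior 1/6): the guide opened chest 1, so this case is ruled out; weight (1/6)·0 = 0.
If it is in any of chests 2, 3, 4, 5, and 6 (prior 1/6 each): chest 1 is the lowest-numbered option available, probability 1; weight (1/6)·1 = 1/6 each.
The weights sum to 5/6.
So P(the ruby in chest 3 | the guide opened chest 1) = (1/6) / (5/6) = 1/5.

1/5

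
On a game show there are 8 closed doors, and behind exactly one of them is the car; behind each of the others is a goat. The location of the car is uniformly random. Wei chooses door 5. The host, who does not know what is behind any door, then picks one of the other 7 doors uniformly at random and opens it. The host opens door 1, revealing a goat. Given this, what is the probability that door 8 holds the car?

1/7

Because the host chose which door to open without knowing where the car is, the choice is independent of the prize location. Learning that door 1 does not hold the car simply rules out that one location and leaves the remaining 7 doors still equally likely by symmetry.
So P(the car behind door 8) = 1/7.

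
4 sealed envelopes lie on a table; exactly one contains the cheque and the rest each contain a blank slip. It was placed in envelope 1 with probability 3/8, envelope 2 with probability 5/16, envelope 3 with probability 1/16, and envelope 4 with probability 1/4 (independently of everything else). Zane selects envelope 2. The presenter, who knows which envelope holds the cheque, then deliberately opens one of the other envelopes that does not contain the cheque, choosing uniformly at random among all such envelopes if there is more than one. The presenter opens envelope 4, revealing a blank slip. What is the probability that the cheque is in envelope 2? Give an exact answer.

Apply Bayes' rule, conditioning on where the cheque actually is.
If it is in envelope 1 (prior 3/8): the presenter has 2 equally likely choices, so probability 1/2; weight (3/8)·(1/2) = 3/16.
If it is in envelope 2 (prior 5/16): the presenter has 3 equally likely choices, so probability 1/3; weight (5/16)·(1/3) = 5/48.
If it is in envelope 3 (prior 1/16): the presenter has 2 equally likely choices, so probability 1/2; weight (1/16)·(1/2) = 1/32.
If it is in envelope 4 (prior 1/4): the presenter opened envelope 4, so this case is ruled out; weight (1/4)·0 = 0.
The weights sum to 31/96.
So P(the cheque in envelope 2 | the presenter opened envelope 4) = (5/48) / (31/96) = 10/31.

10/31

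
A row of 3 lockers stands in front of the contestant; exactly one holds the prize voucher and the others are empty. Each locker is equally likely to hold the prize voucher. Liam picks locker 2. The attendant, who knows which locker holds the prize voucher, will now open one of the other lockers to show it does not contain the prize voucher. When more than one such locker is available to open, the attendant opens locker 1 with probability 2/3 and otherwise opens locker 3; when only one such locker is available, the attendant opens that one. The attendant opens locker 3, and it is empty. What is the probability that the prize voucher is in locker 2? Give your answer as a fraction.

Condition on the true location of the prize voucher.
If it is in locker 1 (prior 1/3): only locker 3 is available, probability 1; weight (1/3)·1 = 1/3.
If it is in locker 2 (prior 1/3): locker 1 is available but not opened, probability 1/3; weight (1/3)·(1/3) = 1/9.
If it is in locker 3 (prior 1/3): the attendant opened locker 3, so this case is ruled out; weight (1/3)·0 = 0.
The weights sum to 4/9.
So P(the prize voucher in locker 2 | the attendant opened locker 3) = (1/9) / (4/9) = 1/4.

1/4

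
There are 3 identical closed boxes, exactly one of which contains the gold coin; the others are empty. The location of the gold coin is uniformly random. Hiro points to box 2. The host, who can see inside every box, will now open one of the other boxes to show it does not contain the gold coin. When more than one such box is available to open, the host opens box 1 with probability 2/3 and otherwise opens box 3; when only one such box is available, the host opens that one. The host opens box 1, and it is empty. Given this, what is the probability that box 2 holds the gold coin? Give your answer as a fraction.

2/5

Consider each possible location of the gold coin in turn.
If it is in box 1 (prior 1/3): the host opened box 1, so this case is ruled out; weight (1/3)·0 = 0.
If it is in box 2 (prior 1/3): box 1 is available, opened with probability 2/3; weight (1/3)·(2/3) = 2/9.
If it is in box 3 (prior 1/3): only box 1 is available, probability 1; weight (1/3)·1 = 1/3.
The weights sum to 5/9.
So P(the gold coin in box 2 | the host opened box 1) = (2/9) / (5/9) = 2/5.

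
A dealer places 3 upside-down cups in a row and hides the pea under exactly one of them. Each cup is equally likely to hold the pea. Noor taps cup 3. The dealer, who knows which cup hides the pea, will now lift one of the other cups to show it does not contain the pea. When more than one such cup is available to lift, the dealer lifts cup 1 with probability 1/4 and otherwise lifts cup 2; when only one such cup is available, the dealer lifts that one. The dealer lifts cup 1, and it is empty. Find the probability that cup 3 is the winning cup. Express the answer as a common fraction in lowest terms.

Consider each possible location of the pea in turn.
If it is under cup 1 (prior 1/3): the dealer opened cup 1, so this case is ruled out; weight (1/3)·0 = 0.
If it is under cup 2 (prior 1/3): only cup 1 is available, probability 1; weight (1/3)·1 = 1/3.
If it is under cup 3 (prior 1/3): cup 1 is available, opened with probability 1/4; weight (1/3)·(1/4) = 1/12.
The weights sum to 5/12.
So P(the pea under cup 3 | the dealer opened cup 1) = (1/12) / (5/12) = 1/5.

1/5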